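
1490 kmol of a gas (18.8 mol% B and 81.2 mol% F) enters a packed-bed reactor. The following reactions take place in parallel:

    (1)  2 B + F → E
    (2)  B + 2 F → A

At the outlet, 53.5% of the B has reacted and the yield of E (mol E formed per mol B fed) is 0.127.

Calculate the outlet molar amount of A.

Yield of E: 1ξ₁ / 280.1 = 0.127 → ξ₁ = 35.58 kmol.
Conversion of B: 2ξ₁ + 1ξ₂ = 0.535 × 280.1 = 149.9 → ξ₂ = 78.71 kmol.
Outlet amounts (n = n₀ + Σ ν·ξ):
  B: 280.1 − 2(35.58) − 1(78.71) = 130.3
  F: 1210 − 1(35.58) − 2(78.71) = 1017
  E: 0 + 1(35.58) = 35.58
  A: 0 + 1(78.71) = 78.71

78.7 kmol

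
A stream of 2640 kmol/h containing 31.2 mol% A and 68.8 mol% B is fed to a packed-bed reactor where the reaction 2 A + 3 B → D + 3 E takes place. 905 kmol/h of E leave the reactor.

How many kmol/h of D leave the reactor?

302 kmol/h

For E: n = n₀ + 3ξ → 905 = 0 + 3ξ, giving ξ = 301.7 kmol/h.
Outlet amounts (n = n₀ + ν ξ):
  A: 823.7 − 2(301.7) = 220.3
  B: 1816 − 3(301.7) = 911.3
  D: 0 + 1(301.7) = 301.7
  E: 0 + 3(301.7) = 905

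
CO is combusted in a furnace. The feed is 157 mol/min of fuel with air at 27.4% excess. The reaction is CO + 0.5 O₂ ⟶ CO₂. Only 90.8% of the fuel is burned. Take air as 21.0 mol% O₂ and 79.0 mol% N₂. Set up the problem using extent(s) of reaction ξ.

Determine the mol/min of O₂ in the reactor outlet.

Stoichiometric O₂ = 0.5 × 157 = 78.5 mol/min; O₂ fed = 78.5 × 1.274 = 100 mol/min.
N₂ fed = 100 × 79/21 = 376.2 mol/min.
Fuel reacted = 0.908 × 157 → ξ = 142.6 mol/min.
Outlet (n = n₀ + ν ξ):
  CO: 157 − 1(142.6) = 14.44
  O₂: 100 − 0.5(142.6) = 28.73
  N₂: 376.2 (inert)
  CO₂: 0 + 1(142.6) = 142.6

28.7 mol/min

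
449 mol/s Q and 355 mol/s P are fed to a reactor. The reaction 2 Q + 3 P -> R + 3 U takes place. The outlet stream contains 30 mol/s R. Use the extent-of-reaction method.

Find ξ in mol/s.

For R: n = n₀ + 1ξ → 30 = 0 + 1ξ, giving ξ = 30 mol/s.
Outlet amounts (n = n₀ + ν ξ):
  Q: 449 − 2(30) = 389
  P: 355 − 3(30) = 265
  R: 0 + 1(30) = 30
  U: 0 + 3(30) = 90

ξ = 30 mol/s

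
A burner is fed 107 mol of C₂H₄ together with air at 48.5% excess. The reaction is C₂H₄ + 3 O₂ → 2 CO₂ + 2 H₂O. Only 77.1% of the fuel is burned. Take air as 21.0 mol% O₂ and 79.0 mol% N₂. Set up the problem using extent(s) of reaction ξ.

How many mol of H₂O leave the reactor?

Stoichiometric O₂ = 3 × 107 = 321 mol; O₂ fed = 321 × 1.485 = 476.7 mol.
N₂ fed = 476.7 × 79/21 = 1793 mol.
Fuel reacted = 0.771 × 107 → ξ = 82.5 mol.
Outlet (n = n₀ + ν ξ):
  C₂H₄: 107 − 1(82.5) = 24.5
  O₂: 476.7 − 3(82.5) = 229.2
  N₂: 1793 (inert)
  CO₂: 0 + 2(82.5) = 165
  H₂O: 0 + 2(82.5) = 165

165 mol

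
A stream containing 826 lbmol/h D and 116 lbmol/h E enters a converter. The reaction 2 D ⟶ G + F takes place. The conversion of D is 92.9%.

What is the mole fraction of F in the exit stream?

0.407

D reacted = 0.929 × 826 = 767.4 lbmol/h; ν_D = −2, so ξ = 767.4/2 = 383.7 lbmol/h.
Outlet amounts (n = n₀ + ν ξ):
  D: 826 − 2(383.7) = 58.65
  G: 0 + 1(383.7) = 383.7
  F: 0 + 1(383.7) = 383.7
  E: 116 (inert)
Total out = 942 lbmol/h; y_F = 383.7 / 942 = 0.4073.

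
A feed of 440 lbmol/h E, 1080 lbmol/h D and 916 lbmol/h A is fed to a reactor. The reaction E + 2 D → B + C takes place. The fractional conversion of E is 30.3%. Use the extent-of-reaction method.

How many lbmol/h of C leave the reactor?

133 lbmol/h

E reacted = 0.303 × 440 = 133.3 lbmol/h; ν_E = −1, so ξ = 133.3/1 = 133.3 lbmol/h.
Outlet amounts (n = n₀ + ν ξ):
  E: 440 − 1(133.3) = 306.7
  D: 1080 − 2(133.3) = 813.4
  B: 0 + 1(133.3) = 133.3
  C: 0 + 1(133.3) = 133.3
  A: 916 (inert)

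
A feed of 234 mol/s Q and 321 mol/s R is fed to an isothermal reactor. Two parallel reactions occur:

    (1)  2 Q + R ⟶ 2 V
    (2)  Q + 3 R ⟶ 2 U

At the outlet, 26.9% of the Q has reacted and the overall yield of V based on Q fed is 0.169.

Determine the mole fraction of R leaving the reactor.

Yield of V: 2ξ₁ / 234 = 0.169 → ξ₁ = 19.77 mol/s.
Conversion of Q: 2ξ₁ + 1ξ₂ = 0.269 × 234 = 62.95 → ξ₂ = 23.4 mol/s.
Outlet amounts (n = n₀ + Σ ν·ξ):
  Q: 234 − 2(19.77) − 1(23.4) = 171.1
  R: 321 − 1(19.77) − 3(23.4) = 231
  V: 0 + 2(19.77) = 39.55
  U: 0 + 2(23.4) = 46.8
Total out = 488.4 mol/s; y_R = 231 / 488.4 = 0.473.

0.473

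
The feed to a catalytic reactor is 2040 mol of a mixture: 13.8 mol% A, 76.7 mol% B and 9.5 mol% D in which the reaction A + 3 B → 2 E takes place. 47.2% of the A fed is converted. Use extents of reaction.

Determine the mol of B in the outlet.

A reacted = 0.472 × 281.5 = 132.9 mol; ν_A = −1, so ξ = 132.9/1 = 132.9 mol.
Outlet amounts (n = n₀ + ν ξ):
  A: 281.5 − 1(132.9) = 148.6
  B: 1565 − 3(132.9) = 1166
  E: 0 + 2(132.9) = 265.8
  D: 193.8 (inert)

1170 mol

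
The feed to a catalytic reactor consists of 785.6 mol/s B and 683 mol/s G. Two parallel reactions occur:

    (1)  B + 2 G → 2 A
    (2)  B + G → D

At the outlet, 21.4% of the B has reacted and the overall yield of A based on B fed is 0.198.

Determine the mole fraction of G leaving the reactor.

Yield of A: 2ξ₁ / 785.6 = 0.198 → ξ₁ = 77.77 mol/s.
Conversion of B: 1ξ₁ + 1ξ₂ = 0.214 × 785.6 = 168.1 → ξ₂ = 90.34 mol/s.
Outlet amounts (n = n₀ + Σ ν·ξ):
  B: 785.6 − 1(77.77) − 1(90.34) = 617.5
  G: 683 − 2(77.77) − 1(90.34) = 437.1
  A: 0 + 2(77.77) = 155.5
  D: 0 + 1(90.34) = 90.34
Total out = 1300 mol/s; y_G = 437.1 / 1300 = 0.3361.

0.336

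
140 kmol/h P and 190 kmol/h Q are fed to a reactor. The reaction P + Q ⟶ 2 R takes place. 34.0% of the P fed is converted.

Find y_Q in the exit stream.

P reacted = 0.34 × 140 = 47.6 kmol/h; ν_P = −1, so ξ = 47.6/1 = 47.6 kmol/h.
Outlet amounts (n = n₀ + ν ξ):
  P: 140 − 1(47.6) = 92.4
  Q: 190 − 1(47.6) = 142.4
  R: 0 + 2(47.6) = 95.2
Total out = 330 kmol/h; y_Q = 142.4 / 330 = 0.4315.

0.432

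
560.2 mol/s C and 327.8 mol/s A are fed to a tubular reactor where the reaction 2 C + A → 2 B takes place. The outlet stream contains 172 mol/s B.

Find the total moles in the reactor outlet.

For B: n = n₀ + 2ξ → 172 = 0 + 2ξ, giving ξ = 86 mol/s.
Outlet amounts (n = n₀ + ν ξ):
  C: 560.2 − 2(86) = 388.2
  A: 327.8 − 1(86) = 241.8
  B: 0 + 2(86) = 172
Total out = 388.2 + 241.8 + 172 = 802 mol/s.

802 mol/s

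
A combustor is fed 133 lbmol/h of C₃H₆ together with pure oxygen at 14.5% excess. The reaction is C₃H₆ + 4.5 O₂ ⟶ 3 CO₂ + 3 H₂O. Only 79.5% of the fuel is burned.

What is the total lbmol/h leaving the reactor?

871 lbmol/h

Stoichiometric O₂ = 4.5 × 133 = 598.5 lbmol/h; O₂ fed = 598.5 × 1.145 = 685.3 lbmol/h.
Fuel reacted = 0.795 × 133 → ξ = 105.7 lbmol/h.
Outlet (n = n₀ + ν ξ):
  C₃H₆: 133 − 1(105.7) = 27.27
  O₂: 685.3 − 4.5(105.7) = 209.5
  CO₂: 0 + 3(105.7) = 317.2
  H₂O: 0 + 3(105.7) = 317.2
Total out = 27.27 + 209.5 + 317.2 + 317.2 = 871.1 lbmol/h.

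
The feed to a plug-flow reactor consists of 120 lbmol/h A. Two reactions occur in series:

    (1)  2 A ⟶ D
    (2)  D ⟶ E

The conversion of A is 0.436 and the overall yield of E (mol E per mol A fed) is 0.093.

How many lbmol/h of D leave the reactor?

15 lbmol/h

Conversion of A: A consumed = 2ξ₁ = 0.436 × 120 → ξ₁ = 26.16 lbmol/h.
Yield of E: 1ξ₂ / 120 = 0.093 → ξ₂ = 11.16 lbmol/h.
Outlet amounts (n = n₀ + Σ ν·ξ):
  A: 120 − 2(26.16) = 67.68
  D: 0 + 1(26.16) − 1(11.16) = 15
  E: 0 + 1(11.16) = 11.16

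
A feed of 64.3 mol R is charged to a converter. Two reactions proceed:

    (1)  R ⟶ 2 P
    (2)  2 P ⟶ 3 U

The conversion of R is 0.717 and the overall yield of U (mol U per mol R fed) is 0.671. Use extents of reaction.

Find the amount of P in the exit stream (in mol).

63.4 mol

Conversion of R: R consumed = 1ξ₁ = 0.717 × 64.3 → ξ₁ = 46.1 mol.
Yield of U: 3ξ₂ / 64.3 = 0.671 → ξ₂ = 14.38 mol.
Outlet amounts (n = n₀ + Σ ν·ξ):
  R: 64.3 − 1(46.1) = 18.2
  P: 0 + 2(46.1) − 2(14.38) = 63.44
  U: 0 + 3(14.38) = 43.15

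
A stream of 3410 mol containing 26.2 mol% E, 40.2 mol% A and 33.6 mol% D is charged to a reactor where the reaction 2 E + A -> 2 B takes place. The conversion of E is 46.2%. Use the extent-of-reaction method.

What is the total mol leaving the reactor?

E reacted = 0.462 × 893.4 = 412.8 mol; ν_E = −2, so ξ = 412.8/2 = 206.4 mol.
Outlet amounts (n = n₀ + ν ξ):
  E: 893.4 − 2(206.4) = 480.7
  A: 1371 − 1(206.4) = 1164
  B: 0 + 2(206.4) = 412.8
  D: 1146 (inert)
Total out = 480.7 + 1164 + 412.8 + 1146 = 3204 mol.

3200 mol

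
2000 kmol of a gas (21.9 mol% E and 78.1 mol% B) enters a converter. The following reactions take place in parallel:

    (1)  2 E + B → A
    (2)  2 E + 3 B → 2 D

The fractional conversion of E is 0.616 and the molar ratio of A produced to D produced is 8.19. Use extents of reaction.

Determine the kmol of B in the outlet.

1410 kmol

Conversion of E: E consumed = 0.616 × 438 = 269.8 kmol = 2ξ₁ + 2ξ₂.
Selectivity: 1ξ₁ / (2ξ₂) = 8.19 → ξ₁ = 16.38 ξ₂.
Substitute: (2·16.38 + 2) ξ₂ = 269.8 → ξ₂ = 7.762 kmol, ξ₁ = 127.1 kmol.
Outlet amounts (n = n₀ + Σ ν·ξ):
  E: 438 − 2(127.1) − 2(7.762) = 168.2
  B: 1562 − 1(127.1) − 3(7.762) = 1412
  A: 0 + 1(127.1) = 127.1
  D: 0 + 2(7.762) = 15.52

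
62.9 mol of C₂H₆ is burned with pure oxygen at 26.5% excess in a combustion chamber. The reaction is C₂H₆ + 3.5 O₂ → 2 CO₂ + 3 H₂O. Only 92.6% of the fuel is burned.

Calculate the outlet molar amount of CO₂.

Stoichiometric O₂ = 3.5 × 62.9 = 220.2 mol; O₂ fed = 220.2 × 1.265 = 278.5 mol.
Fuel reacted = 0.926 × 62.9 → ξ = 58.25 mol.
Outlet (n = n₀ + ν ξ):
  C₂H₆: 62.9 − 1(58.25) = 4.655
  O₂: 278.5 − 3.5(58.25) = 74.63
  CO₂: 0 + 2(58.25) = 116.5
  H₂O: 0 + 3(58.25) = 174.7

116 mol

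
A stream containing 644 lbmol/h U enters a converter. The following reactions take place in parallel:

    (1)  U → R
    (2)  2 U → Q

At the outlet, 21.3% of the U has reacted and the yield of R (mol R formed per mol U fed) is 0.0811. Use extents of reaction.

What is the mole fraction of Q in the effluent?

Yield of R: 1ξ₁ / 644 = 0.0811 → ξ₁ = 52.23 lbmol/h.
Conversion of U: 1ξ₁ + 2ξ₂ = 0.213 × 644 = 137.2 → ξ₂ = 42.47 lbmol/h.
Outlet amounts (n = n₀ + Σ ν·ξ):
  U: 644 − 1(52.23) − 2(42.47) = 506.8
  R: 0 + 1(52.23) = 52.23
  Q: 0 + 1(42.47) = 42.47
Total out = 601.5 lbmol/h; y_Q = 42.47 / 601.5 = 0.07061.

0.0706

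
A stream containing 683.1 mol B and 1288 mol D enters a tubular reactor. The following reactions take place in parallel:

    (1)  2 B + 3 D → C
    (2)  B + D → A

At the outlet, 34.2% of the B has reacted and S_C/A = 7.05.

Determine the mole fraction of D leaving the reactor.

Conversion of B: B consumed = 0.342 × 683.1 = 233.6 mol = 2ξ₁ + 1ξ₂.
Selectivity: 1ξ₁ / (1ξ₂) = 7.05 → ξ₁ = 7.05 ξ₂.
Substitute: (2·7.05 + 1) ξ₂ = 233.6 → ξ₂ = 15.47 mol, ξ₁ = 109.1 mol.
Outlet amounts (n = n₀ + Σ ν·ξ):
  B: 683.1 − 2(109.1) − 1(15.47) = 449.5
  D: 1288 − 3(109.1) − 1(15.47) = 945.3
  C: 0 + 1(109.1) = 109.1
  A: 0 + 1(15.47) = 15.47
Total out = 1519 mol; y_D = 945.3 / 1519 = 0.6222.

0.622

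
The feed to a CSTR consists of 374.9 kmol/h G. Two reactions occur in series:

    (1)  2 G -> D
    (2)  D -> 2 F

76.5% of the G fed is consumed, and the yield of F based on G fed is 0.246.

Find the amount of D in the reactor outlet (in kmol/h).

97.3 kmol/h

Conversion of G: G consumed = 2ξ₁ = 0.765 × 374.9 → ξ₁ = 143.4 kmol/h.
Yield of F: 2ξ₂ / 374.9 = 0.246 → ξ₂ = 46.11 kmol/h.
Outlet amounts (n = n₀ + Σ ν·ξ):
  G: 374.9 − 2(143.4) = 88.1
  D: 0 + 1(143.4) − 1(46.11) = 97.29
  F: 0 + 2(46.11) = 92.23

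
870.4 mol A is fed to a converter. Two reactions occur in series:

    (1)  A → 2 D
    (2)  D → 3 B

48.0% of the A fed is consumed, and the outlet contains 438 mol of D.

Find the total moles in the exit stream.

2080 mol

Conversion of A: A consumed = 1ξ₁ = 0.48 × 870.4 → ξ₁ = 417.8 mol.
D balance: n_D = 0 + 2ξ₁ − 1ξ₂ = 438 → ξ₂ = (2·417.8 − 438)/1 = 397.6 mol.
Outlet amounts (n = n₀ + Σ ν·ξ):
  A: 870.4 − 1(417.8) = 452.6
  D: 0 + 2(417.8) − 1(397.6) = 438
  B: 0 + 3(397.6) = 1193
Total out = 452.6 + 438 + 1193 = 2083 mol.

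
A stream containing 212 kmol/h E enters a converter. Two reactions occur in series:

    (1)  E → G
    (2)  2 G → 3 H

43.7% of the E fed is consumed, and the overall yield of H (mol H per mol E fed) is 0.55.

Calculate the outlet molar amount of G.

Conversion of E: E consumed = 1ξ₁ = 0.437 × 212 → ξ₁ = 92.64 kmol/h.
Yield of H: 3ξ₂ / 212 = 0.55 → ξ₂ = 38.87 kmol/h.
Outlet amounts (n = n₀ + Σ ν·ξ):
  E: 212 − 1(92.64) = 119.4
  G: 0 + 1(92.64) − 2(38.87) = 14.91
  H: 0 + 3(38.87) = 116.6

14.9 kmol/h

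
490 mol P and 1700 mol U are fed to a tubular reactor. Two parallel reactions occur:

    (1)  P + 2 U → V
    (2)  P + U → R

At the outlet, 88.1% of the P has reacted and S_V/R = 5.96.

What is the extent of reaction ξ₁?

Conversion of P: P consumed = 0.881 × 490 = 431.7 mol = 1ξ₁ + 1ξ₂.
Selectivity: 1ξ₁ / (1ξ₂) = 5.96 → ξ₁ = 5.96 ξ₂.
Substitute: (1·5.96 + 1) ξ₂ = 431.7 → ξ₂ = 62.02 mol, ξ₁ = 369.7 mol.
Outlet amounts (n = n₀ + Σ ν·ξ):
  P: 490 − 1(369.7) − 1(62.02) = 58.31
  U: 1700 − 2(369.7) − 1(62.02) = 898.6
  V: 0 + 1(369.7) = 369.7
  R: 0 + 1(62.02) = 62.02

ξ₁ = 370 mol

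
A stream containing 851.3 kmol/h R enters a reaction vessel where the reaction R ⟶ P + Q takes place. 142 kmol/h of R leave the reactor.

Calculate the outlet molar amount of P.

709 kmol/h

For R: n = n₀ − 1ξ → 142 = 851.3 − 1ξ, giving ξ = 709.3 kmol/h.
Outlet amounts (n = n₀ + ν ξ):
  R: 851.3 − 1(709.3) = 142
  P: 0 + 1(709.3) = 709.3
  Q: 0 + 1(709.3) = 709.3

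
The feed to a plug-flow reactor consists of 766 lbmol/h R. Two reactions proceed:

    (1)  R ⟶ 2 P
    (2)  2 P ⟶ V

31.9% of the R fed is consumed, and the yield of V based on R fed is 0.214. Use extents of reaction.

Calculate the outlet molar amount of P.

Conversion of R: R consumed = 1ξ₁ = 0.319 × 766 → ξ₁ = 244.4 lbmol/h.
Yield of V: 1ξ₂ / 766 = 0.214 → ξ₂ = 163.9 lbmol/h.
Outlet amounts (n = n₀ + Σ ν·ξ):
  R: 766 − 1(244.4) = 521.6
  P: 0 + 2(244.4) − 2(163.9) = 160.9
  V: 0 + 1(163.9) = 163.9

161 lbmol/h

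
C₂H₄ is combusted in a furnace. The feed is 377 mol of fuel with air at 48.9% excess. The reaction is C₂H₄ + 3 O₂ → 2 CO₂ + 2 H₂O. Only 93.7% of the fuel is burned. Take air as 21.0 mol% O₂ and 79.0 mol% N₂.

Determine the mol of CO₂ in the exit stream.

706 mol

Stoichiometric O₂ = 3 × 377 = 1131 mol; O₂ fed = 1131 × 1.489 = 1684 mol.
N₂ fed = 1684 × 79/21 = 6335 mol.
Fuel reacted = 0.937 × 377 → ξ = 353.2 mol.
Outlet (n = n₀ + ν ξ):
  C₂H₄: 377 − 1(353.2) = 23.75
  O₂: 1684 − 3(353.2) = 624.3
  N₂: 6335 (inert)
  CO₂: 0 + 2(353.2) = 706.5
  H₂O: 0 + 2(353.2) = 706.5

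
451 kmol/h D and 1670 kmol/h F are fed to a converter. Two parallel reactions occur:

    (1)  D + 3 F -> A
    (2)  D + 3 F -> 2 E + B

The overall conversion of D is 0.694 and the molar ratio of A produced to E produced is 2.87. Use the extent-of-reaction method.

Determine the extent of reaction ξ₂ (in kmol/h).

Conversion of D: D consumed = 0.694 × 451 = 313 kmol/h = 1ξ₁ + 1ξ₂.
Selectivity: 1ξ₁ / (2ξ₂) = 2.87 → ξ₁ = 5.74 ξ₂.
Substitute: (1·5.74 + 1) ξ₂ = 313 → ξ₂ = 46.44 kmol/h, ξ₁ = 266.6 kmol/h.
Outlet amounts (n = n₀ + Σ ν·ξ):
  D: 451 − 1(266.6) − 1(46.44) = 138
  F: 1670 − 3(266.6) − 3(46.44) = 731
  A: 0 + 1(266.6) = 266.6
  E: 0 + 2(46.44) = 92.88
  B: 0 + 1(46.44) = 46.44

ξ₂ = 46.4 kmol/h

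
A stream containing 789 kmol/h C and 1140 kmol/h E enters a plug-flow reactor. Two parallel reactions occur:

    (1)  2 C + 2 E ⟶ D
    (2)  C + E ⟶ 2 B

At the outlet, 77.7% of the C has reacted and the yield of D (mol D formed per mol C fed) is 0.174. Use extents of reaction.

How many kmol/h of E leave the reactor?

Yield of D: 1ξ₁ / 789 = 0.174 → ξ₁ = 137.3 kmol/h.
Conversion of C: 2ξ₁ + 1ξ₂ = 0.777 × 789 = 613.1 → ξ₂ = 338.5 kmol/h.
Outlet amounts (n = n₀ + Σ ν·ξ):
  C: 789 − 2(137.3) − 1(338.5) = 175.9
  E: 1140 − 2(137.3) − 1(338.5) = 526.9
  D: 0 + 1(137.3) = 137.3
  B: 0 + 2(338.5) = 677

527 kmol/h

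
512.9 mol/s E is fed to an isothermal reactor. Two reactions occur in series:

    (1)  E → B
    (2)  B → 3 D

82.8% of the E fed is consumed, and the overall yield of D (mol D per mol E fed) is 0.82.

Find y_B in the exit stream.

Conversion of E: E consumed = 1ξ₁ = 0.828 × 512.9 → ξ₁ = 424.7 mol/s.
Yield of D: 3ξ₂ / 512.9 = 0.82 → ξ₂ = 140.2 mol/s.
Outlet amounts (n = n₀ + Σ ν·ξ):
  E: 512.9 − 1(424.7) = 88.22
  B: 0 + 1(424.7) − 1(140.2) = 284.5
  D: 0 + 3(140.2) = 420.6
Total out = 793.3 mol/s; y_B = 284.5 / 793.3 = 0.3586.

0.359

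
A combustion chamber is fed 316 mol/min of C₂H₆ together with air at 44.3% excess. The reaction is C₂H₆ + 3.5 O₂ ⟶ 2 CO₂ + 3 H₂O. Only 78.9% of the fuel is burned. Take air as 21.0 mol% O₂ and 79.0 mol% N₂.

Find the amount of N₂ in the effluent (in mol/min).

Stoichiometric O₂ = 3.5 × 316 = 1106 mol/min; O₂ fed = 1106 × 1.443 = 1596 mol/min.
N₂ fed = 1596 × 79/21 = 6004 mol/min.
Fuel reacted = 0.789 × 316 → ξ = 249.3 mol/min.
Outlet (n = n₀ + ν ξ):
  C₂H₆: 316 − 1(249.3) = 66.68
  O₂: 1596 − 3.5(249.3) = 723.3
  N₂: 6004 (inert)
  CO₂: 0 + 2(249.3) = 498.6
  H₂O: 0 + 3(249.3) = 748

6000 mol/min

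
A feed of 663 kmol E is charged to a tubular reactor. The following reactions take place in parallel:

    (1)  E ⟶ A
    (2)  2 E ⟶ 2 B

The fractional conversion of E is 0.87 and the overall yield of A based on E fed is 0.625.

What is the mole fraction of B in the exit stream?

Yield of A: 1ξ₁ / 663 = 0.625 → ξ₁ = 414.4 kmol.
Conversion of E: 1ξ₁ + 2ξ₂ = 0.87 × 663 = 576.8 → ξ₂ = 81.22 kmol.
Outlet amounts (n = n₀ + Σ ν·ξ):
  E: 663 − 1(414.4) − 2(81.22) = 86.19
  A: 0 + 1(414.4) = 414.4
  B: 0 + 2(81.22) = 162.4
Total out = 663 kmol; y_B = 162.4 / 663 = 0.245.

0.245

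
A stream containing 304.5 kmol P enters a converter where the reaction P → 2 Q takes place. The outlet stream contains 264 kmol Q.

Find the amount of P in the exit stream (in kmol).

For Q: n = n₀ + 2ξ → 264 = 0 + 2ξ, giving ξ = 132 kmol.
Outlet amounts (n = n₀ + ν ξ):
  P: 304.5 − 1(132) = 172.5
  Q: 0 + 2(132) = 264

172 kmol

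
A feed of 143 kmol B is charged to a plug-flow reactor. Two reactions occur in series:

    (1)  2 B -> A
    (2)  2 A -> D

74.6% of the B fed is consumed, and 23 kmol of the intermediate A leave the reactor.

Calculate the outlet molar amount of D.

Conversion of B: B consumed = 2ξ₁ = 0.746 × 143 → ξ₁ = 53.34 kmol.
A balance: n_A = 0 + 1ξ₁ − 2ξ₂ = 23 → ξ₂ = (1·53.34 − 23)/2 = 15.17 kmol.
Outlet amounts (n = n₀ + Σ ν·ξ):
  B: 143 − 2(53.34) = 36.32
  A: 0 + 1(53.34) − 2(15.17) = 23
  D: 0 + 1(15.17) = 15.17

15.2 kmol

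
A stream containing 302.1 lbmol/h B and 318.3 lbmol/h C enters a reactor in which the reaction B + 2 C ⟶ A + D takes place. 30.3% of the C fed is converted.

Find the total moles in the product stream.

572 lbmol/h

C reacted = 0.303 × 318.3 = 96.44 lbmol/h; ν_C = −2, so ξ = 96.44/2 = 48.22 lbmol/h.
Outlet amounts (n = n₀ + ν ξ):
  B: 302.1 − 1(48.22) = 253.9
  C: 318.3 − 2(48.22) = 221.9
  A: 0 + 1(48.22) = 48.22
  D: 0 + 1(48.22) = 48.22
Total out = 253.9 + 221.9 + 48.22 + 48.22 = 572.2 lbmol/h.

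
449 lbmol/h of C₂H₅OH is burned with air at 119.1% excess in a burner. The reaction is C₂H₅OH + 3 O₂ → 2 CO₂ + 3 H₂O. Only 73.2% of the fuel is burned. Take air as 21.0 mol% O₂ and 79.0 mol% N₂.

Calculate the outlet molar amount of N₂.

Stoichiometric O₂ = 3 × 449 = 1347 lbmol/h; O₂ fed = 1347 × 2.191 = 2951 lbmol/h.
N₂ fed = 2951 × 79/21 = 11100 lbmol/h.
Fuel reacted = 0.732 × 449 → ξ = 328.7 lbmol/h.
Outlet (n = n₀ + ν ξ):
  C₂H₅OH: 449 − 1(328.7) = 120.3
  O₂: 2951 − 3(328.7) = 1965
  N₂: 11100 (inert)
  CO₂: 0 + 2(328.7) = 657.3
  H₂O: 0 + 3(328.7) = 986

11100 lbmol/h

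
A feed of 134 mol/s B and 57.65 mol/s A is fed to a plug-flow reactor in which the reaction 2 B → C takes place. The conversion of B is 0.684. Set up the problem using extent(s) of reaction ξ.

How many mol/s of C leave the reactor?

45.8 mol/s

B reacted = 0.684 × 134 = 91.66 mol/s; ν_B = −2, so ξ = 91.66/2 = 45.83 mol/s.
Outlet amounts (n = n₀ + ν ξ):
  B: 134 − 2(45.83) = 42.34
  C: 0 + 1(45.83) = 45.83
  A: 57.65 (inert)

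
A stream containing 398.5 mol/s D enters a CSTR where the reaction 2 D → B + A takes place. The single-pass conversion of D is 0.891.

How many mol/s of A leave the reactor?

178 mol/s

D reacted = 0.891 × 398.5 = 355.1 mol/s; ν_D = −2, so ξ = 355.1/2 = 177.5 mol/s.
Outlet amounts (n = n₀ + ν ξ):
  D: 398.5 − 2(177.5) = 43.44
  B: 0 + 1(177.5) = 177.5
  A: 0 + 1(177.5) = 177.5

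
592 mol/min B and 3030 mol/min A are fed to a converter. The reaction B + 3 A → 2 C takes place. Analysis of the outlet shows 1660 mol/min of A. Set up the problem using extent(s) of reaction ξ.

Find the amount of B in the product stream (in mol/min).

135 mol/min

For A: n = n₀ − 3ξ → 1660 = 3030 − 3ξ, giving ξ = 456.7 mol/min.
Outlet amounts (n = n₀ + ν ξ):
  B: 592 − 1(456.7) = 135.3
  A: 3030 − 3(456.7) = 1660
  C: 0 + 2(456.7) = 913.3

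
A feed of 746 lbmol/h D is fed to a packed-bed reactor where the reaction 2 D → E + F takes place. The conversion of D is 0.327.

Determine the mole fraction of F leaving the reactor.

D reacted = 0.327 × 746 = 243.9 lbmol/h; ν_D = −2, so ξ = 243.9/2 = 122 lbmol/h.
Outlet amounts (n = n₀ + ν ξ):
  D: 746 − 2(122) = 502.1
  E: 0 + 1(122) = 122
  F: 0 + 1(122) = 122
Total out = 746 lbmol/h; y_F = 122 / 746 = 0.1635.

0.164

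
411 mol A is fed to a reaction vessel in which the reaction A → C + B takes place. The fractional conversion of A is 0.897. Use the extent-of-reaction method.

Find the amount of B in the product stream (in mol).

369 mol

A reacted = 0.897 × 411 = 368.7 mol; ν_A = −1, so ξ = 368.7/1 = 368.7 mol.
Outlet amounts (n = n₀ + ν ξ):
  A: 411 − 1(368.7) = 42.33
  C: 0 + 1(368.7) = 368.7
  B: 0 + 1(368.7) = 368.7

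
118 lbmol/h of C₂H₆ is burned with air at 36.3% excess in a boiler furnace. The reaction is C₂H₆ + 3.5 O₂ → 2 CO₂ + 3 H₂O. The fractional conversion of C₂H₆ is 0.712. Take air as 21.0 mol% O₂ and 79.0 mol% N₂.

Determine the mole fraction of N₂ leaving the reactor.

Stoichiometric O₂ = 3.5 × 118 = 413 lbmol/h; O₂ fed = 413 × 1.363 = 562.9 lbmol/h.
N₂ fed = 562.9 × 79/21 = 2118 lbmol/h.
Fuel reacted = 0.712 × 118 → ξ = 84.02 lbmol/h.
Outlet (n = n₀ + ν ξ):
  C₂H₆: 118 − 1(84.02) = 33.98
  O₂: 562.9 − 3.5(84.02) = 268.9
  N₂: 2118 (inert)
  CO₂: 0 + 2(84.02) = 168
  H₂O: 0 + 3(84.02) = 252
Total out = 2841 lbmol/h; y_N₂ = 2118 / 2841 = 0.7455.

0.745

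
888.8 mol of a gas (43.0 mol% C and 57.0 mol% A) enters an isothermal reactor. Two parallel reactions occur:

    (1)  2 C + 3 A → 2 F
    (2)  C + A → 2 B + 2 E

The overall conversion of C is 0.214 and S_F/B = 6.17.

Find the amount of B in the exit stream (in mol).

12.3 mol

Conversion of C: C consumed = 0.214 × 382.2 = 81.79 mol = 2ξ₁ + 1ξ₂.
Selectivity: 2ξ₁ / (2ξ₂) = 6.17 → ξ₁ = 6.17 ξ₂.
Substitute: (2·6.17 + 1) ξ₂ = 81.79 → ξ₂ = 6.131 mol, ξ₁ = 37.83 mol.
Outlet amounts (n = n₀ + Σ ν·ξ):
  C: 382.2 − 2(37.83) − 1(6.131) = 300.4
  A: 506.6 − 3(37.83) − 1(6.131) = 387
  F: 0 + 2(37.83) = 75.66
  B: 0 + 2(6.131) = 12.26
  E: 0 + 2(6.131) = 12.26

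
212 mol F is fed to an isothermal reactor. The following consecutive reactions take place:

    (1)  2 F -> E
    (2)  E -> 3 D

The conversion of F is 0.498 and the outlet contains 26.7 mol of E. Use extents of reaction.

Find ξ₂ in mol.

ξ₂ = 26.1 mol

Conversion of F: F consumed = 2ξ₁ = 0.498 × 212 → ξ₁ = 52.79 mol.
E balance: n_E = 0 + 1ξ₁ − 1ξ₂ = 26.7 → ξ₂ = (1·52.79 − 26.7)/1 = 26.09 mol.
Outlet amounts (n = n₀ + Σ ν·ξ):
  F: 212 − 2(52.79) = 106.4
  E: 0 + 1(52.79) − 1(26.09) = 26.7
  D: 0 + 3(26.09) = 78.26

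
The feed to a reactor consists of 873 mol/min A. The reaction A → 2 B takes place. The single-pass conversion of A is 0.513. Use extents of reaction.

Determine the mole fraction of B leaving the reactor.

A reacted = 0.513 × 873 = 447.8 mol/min; ν_A = −1, so ξ = 447.8/1 = 447.8 mol/min.
Outlet amounts (n = n₀ + ν ξ):
  A: 873 − 1(447.8) = 425.2
  B: 0 + 2(447.8) = 895.7
Total out = 1321 mol/min; y_B = 895.7 / 1321 = 0.6781.

0.678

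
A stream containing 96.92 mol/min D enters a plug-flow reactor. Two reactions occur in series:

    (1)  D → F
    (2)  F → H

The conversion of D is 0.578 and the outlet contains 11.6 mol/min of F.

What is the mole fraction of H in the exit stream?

Conversion of D: D consumed = 1ξ₁ = 0.578 × 96.92 → ξ₁ = 56.02 mol/min.
F balance: n_F = 0 + 1ξ₁ − 1ξ₂ = 11.6 → ξ₂ = (1·56.02 − 11.6)/1 = 44.42 mol/min.
Outlet amounts (n = n₀ + Σ ν·ξ):
  D: 96.92 − 1(56.02) = 40.9
  F: 0 + 1(56.02) − 1(44.42) = 11.6
  H: 0 + 1(44.42) = 44.42
Total out = 96.92 mol/min; y_H = 44.42 / 96.92 = 0.4583.

0.458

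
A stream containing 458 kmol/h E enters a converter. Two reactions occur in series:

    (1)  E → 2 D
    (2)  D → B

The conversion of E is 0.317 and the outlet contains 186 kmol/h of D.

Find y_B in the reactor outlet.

Conversion of E: E consumed = 1ξ₁ = 0.317 × 458 → ξ₁ = 145.2 kmol/h.
D balance: n_D = 0 + 2ξ₁ − 1ξ₂ = 186 → ξ₂ = (2·145.2 − 186)/1 = 104.4 kmol/h.
Outlet amounts (n = n₀ + Σ ν·ξ):
  E: 458 − 1(145.2) = 312.8
  D: 0 + 2(145.2) − 1(104.4) = 186
  B: 0 + 1(104.4) = 104.4
Total out = 603.2 kmol/h; y_B = 104.4 / 603.2 = 0.173.

0.173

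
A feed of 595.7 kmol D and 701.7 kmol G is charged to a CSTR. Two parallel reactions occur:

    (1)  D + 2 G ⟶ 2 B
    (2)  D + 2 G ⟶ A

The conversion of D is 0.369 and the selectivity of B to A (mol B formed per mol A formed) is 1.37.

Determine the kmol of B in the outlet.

179 kmol

Conversion of D: D consumed = 0.369 × 595.7 = 219.8 kmol = 1ξ₁ + 1ξ₂.
Selectivity: 2ξ₁ / (1ξ₂) = 1.37 → ξ₁ = 0.685 ξ₂.
Substitute: (1·0.685 + 1) ξ₂ = 219.8 → ξ₂ = 130.5 kmol, ξ₁ = 89.36 kmol.
Outlet amounts (n = n₀ + Σ ν·ξ):
  D: 595.7 − 1(89.36) − 1(130.5) = 375.9
  G: 701.7 − 2(89.36) − 2(130.5) = 262.1
  B: 0 + 2(89.36) = 178.7
  A: 0 + 1(130.5) = 130.5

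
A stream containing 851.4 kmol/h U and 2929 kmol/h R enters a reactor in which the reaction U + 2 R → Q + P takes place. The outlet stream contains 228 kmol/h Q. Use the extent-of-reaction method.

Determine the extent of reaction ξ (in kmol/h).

ξ = 228 kmol/h

For Q: n = n₀ + 1ξ → 228 = 0 + 1ξ, giving ξ = 228 kmol/h.
Outlet amounts (n = n₀ + ν ξ):
  U: 851.4 − 1(228) = 623.4
  R: 2929 − 2(228) = 2473
  Q: 0 + 1(228) = 228
  P: 0 + 1(228) = 228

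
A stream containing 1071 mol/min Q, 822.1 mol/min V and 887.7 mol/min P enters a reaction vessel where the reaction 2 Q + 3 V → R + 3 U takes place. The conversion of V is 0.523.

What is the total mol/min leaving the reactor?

V reacted = 0.523 × 822.1 = 430 mol/min; ν_V = −3, so ξ = 430/3 = 143.3 mol/min.
Outlet amounts (n = n₀ + ν ξ):
  Q: 1071 − 2(143.3) = 784.4
  V: 822.1 − 3(143.3) = 392.1
  R: 0 + 1(143.3) = 143.3
  U: 0 + 3(143.3) = 430
  P: 887.7 (inert)
Total out = 784.4 + 392.1 + 143.3 + 430 + 887.7 = 2637 mol/min.

2640 mol/min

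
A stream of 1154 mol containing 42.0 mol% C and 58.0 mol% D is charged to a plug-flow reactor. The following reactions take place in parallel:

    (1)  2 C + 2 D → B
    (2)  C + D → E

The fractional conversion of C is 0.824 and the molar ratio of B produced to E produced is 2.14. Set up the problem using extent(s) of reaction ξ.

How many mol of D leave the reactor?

Conversion of C: C consumed = 0.824 × 484.7 = 399.4 mol = 2ξ₁ + 1ξ₂.
Selectivity: 1ξ₁ / (1ξ₂) = 2.14 → ξ₁ = 2.14 ξ₂.
Substitute: (2·2.14 + 1) ξ₂ = 399.4 → ξ₂ = 75.64 mol, ξ₁ = 161.9 mol.
Outlet amounts (n = n₀ + Σ ν·ξ):
  C: 484.7 − 2(161.9) − 1(75.64) = 85.3
  D: 669.3 − 2(161.9) − 1(75.64) = 269.9
  B: 0 + 1(161.9) = 161.9
  E: 0 + 1(75.64) = 75.64

270 mol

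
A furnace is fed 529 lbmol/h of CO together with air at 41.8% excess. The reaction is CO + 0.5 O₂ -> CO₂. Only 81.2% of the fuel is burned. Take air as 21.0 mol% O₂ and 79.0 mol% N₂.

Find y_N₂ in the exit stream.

0.672

Stoichiometric O₂ = 0.5 × 529 = 264.5 lbmol/h; O₂ fed = 264.5 × 1.418 = 375.1 lbmol/h.
N₂ fed = 375.1 × 79/21 = 1411 lbmol/h.
Fuel reacted = 0.812 × 529 → ξ = 429.5 lbmol/h.
Outlet (n = n₀ + ν ξ):
  CO: 529 − 1(429.5) = 99.45
  O₂: 375.1 − 0.5(429.5) = 160.3
  N₂: 1411 (inert)
  CO₂: 0 + 1(429.5) = 429.5
Total out = 2100 lbmol/h; y_N₂ = 1411 / 2100 = 0.6718.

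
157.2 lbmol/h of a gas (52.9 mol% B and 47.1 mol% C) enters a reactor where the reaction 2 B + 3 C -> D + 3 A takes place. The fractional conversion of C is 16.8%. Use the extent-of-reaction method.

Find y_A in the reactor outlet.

C reacted = 0.168 × 74.04 = 12.44 lbmol/h; ν_C = −3, so ξ = 12.44/3 = 4.146 lbmol/h.
Outlet amounts (n = n₀ + ν ξ):
  B: 83.16 − 2(4.146) = 74.87
  C: 74.04 − 3(4.146) = 61.6
  D: 0 + 1(4.146) = 4.146
  A: 0 + 3(4.146) = 12.44
Total out = 153.1 lbmol/h; y_A = 12.44 / 153.1 = 0.08127.

0.0813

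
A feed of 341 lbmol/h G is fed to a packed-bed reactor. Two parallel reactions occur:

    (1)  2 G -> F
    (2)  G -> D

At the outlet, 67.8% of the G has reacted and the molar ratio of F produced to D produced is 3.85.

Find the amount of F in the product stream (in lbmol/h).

Conversion of G: G consumed = 0.678 × 341 = 231.2 lbmol/h = 2ξ₁ + 1ξ₂.
Selectivity: 1ξ₁ / (1ξ₂) = 3.85 → ξ₁ = 3.85 ξ₂.
Substitute: (2·3.85 + 1) ξ₂ = 231.2 → ξ₂ = 26.57 lbmol/h, ξ₁ = 102.3 lbmol/h.
Outlet amounts (n = n₀ + Σ ν·ξ):
  G: 341 − 2(102.3) − 1(26.57) = 109.8
  F: 0 + 1(102.3) = 102.3
  D: 0 + 1(26.57) = 26.57

102 lbmol/h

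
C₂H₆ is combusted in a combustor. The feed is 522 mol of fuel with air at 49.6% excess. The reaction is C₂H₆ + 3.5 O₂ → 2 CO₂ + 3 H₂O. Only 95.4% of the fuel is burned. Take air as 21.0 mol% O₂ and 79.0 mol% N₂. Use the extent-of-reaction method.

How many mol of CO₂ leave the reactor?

996 mol

Stoichiometric O₂ = 3.5 × 522 = 1827 mol; O₂ fed = 1827 × 1.496 = 2733 mol.
N₂ fed = 2733 × 79/21 = 10280 mol.
Fuel reacted = 0.954 × 522 → ξ = 498 mol.
Outlet (n = n₀ + ν ξ):
  C₂H₆: 522 − 1(498) = 24.01
  O₂: 2733 − 3.5(498) = 990.2
  N₂: 10280 (inert)
  CO₂: 0 + 2(498) = 996
  H₂O: 0 + 3(498) = 1494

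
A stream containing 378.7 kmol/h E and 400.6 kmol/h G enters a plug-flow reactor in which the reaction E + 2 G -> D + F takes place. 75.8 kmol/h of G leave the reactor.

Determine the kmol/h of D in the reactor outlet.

162 kmol/h

For G: n = n₀ − 2ξ → 75.8 = 400.6 − 2ξ, giving ξ = 162.4 kmol/h.
Outlet amounts (n = n₀ + ν ξ):
  E: 378.7 − 1(162.4) = 216.3
  G: 400.6 − 2(162.4) = 75.8
  D: 0 + 1(162.4) = 162.4
  F: 0 + 1(162.4) = 162.4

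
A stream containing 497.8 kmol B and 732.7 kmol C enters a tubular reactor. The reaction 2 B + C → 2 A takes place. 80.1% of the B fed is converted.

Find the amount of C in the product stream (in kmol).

B reacted = 0.801 × 497.8 = 398.7 kmol; ν_B = −2, so ξ = 398.7/2 = 199.4 kmol.
Outlet amounts (n = n₀ + ν ξ):
  B: 497.8 − 2(199.4) = 99.06
  C: 732.7 − 1(199.4) = 533.3
  A: 0 + 2(199.4) = 398.7

533 kmol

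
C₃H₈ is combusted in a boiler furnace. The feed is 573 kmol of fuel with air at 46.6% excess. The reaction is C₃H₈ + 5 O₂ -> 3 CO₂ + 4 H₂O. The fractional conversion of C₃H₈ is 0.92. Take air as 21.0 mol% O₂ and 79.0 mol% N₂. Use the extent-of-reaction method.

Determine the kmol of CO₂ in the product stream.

Stoichiometric O₂ = 5 × 573 = 2865 kmol; O₂ fed = 2865 × 1.466 = 4200 kmol.
N₂ fed = 4200 × 79/21 = 15800 kmol.
Fuel reacted = 0.92 × 573 → ξ = 527.2 kmol.
Outlet (n = n₀ + ν ξ):
  C₃H₈: 573 − 1(527.2) = 45.84
  O₂: 4200 − 5(527.2) = 1564
  N₂: 15800 (inert)
  CO₂: 0 + 3(527.2) = 1581
  H₂O: 0 + 4(527.2) = 2109

1580 kmol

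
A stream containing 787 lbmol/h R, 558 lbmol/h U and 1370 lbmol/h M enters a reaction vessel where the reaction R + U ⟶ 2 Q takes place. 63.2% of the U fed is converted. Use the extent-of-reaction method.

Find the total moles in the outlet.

2720 lbmol/h

U reacted = 0.632 × 558 = 352.7 lbmol/h; ν_U = −1, so ξ = 352.7/1 = 352.7 lbmol/h.
Outlet amounts (n = n₀ + ν ξ):
  R: 787 − 1(352.7) = 434.3
  U: 558 − 1(352.7) = 205.3
  Q: 0 + 2(352.7) = 705.3
  M: 1370 (inert)
Total out = 434.3 + 205.3 + 705.3 + 1370 = 2715 lbmol/h.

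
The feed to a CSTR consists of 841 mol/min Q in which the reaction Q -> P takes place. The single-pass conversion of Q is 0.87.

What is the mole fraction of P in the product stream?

0.87

Q reacted = 0.87 × 841 = 731.7 mol/min; ν_Q = −1, so ξ = 731.7/1 = 731.7 mol/min.
Outlet amounts (n = n₀ + ν ξ):
  Q: 841 − 1(731.7) = 109.3
  P: 0 + 1(731.7) = 731.7
Total out = 841 mol/min; y_P = 731.7 / 841 = 0.87.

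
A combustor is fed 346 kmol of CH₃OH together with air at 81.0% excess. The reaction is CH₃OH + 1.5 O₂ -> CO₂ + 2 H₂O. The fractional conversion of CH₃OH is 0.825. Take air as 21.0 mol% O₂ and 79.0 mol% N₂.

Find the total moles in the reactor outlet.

Stoichiometric O₂ = 1.5 × 346 = 519 kmol; O₂ fed = 519 × 1.810 = 939.4 kmol.
N₂ fed = 939.4 × 79/21 = 3534 kmol.
Fuel reacted = 0.825 × 346 → ξ = 285.4 kmol.
Outlet (n = n₀ + ν ξ):
  CH₃OH: 346 − 1(285.4) = 60.55
  O₂: 939.4 − 1.5(285.4) = 511.2
  N₂: 3534 (inert)
  CO₂: 0 + 1(285.4) = 285.4
  H₂O: 0 + 2(285.4) = 570.9
Total out = 60.55 + 511.2 + 3534 + 285.4 + 570.9 = 4962 kmol.

4960 kmol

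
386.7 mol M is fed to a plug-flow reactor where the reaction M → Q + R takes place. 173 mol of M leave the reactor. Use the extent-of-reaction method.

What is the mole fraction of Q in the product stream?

0.356

For M: n = n₀ − 1ξ → 173 = 386.7 − 1ξ, giving ξ = 213.7 mol.
Outlet amounts (n = n₀ + ν ξ):
  M: 386.7 − 1(213.7) = 173
  Q: 0 + 1(213.7) = 213.7
  R: 0 + 1(213.7) = 213.7
Total out = 600.4 mol; y_Q = 213.7 / 600.4 = 0.3559.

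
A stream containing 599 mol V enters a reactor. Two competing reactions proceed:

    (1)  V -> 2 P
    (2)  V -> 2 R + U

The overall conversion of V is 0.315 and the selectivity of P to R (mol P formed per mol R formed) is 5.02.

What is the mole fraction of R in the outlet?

0.0765

Conversion of V: V consumed = 0.315 × 599 = 188.7 mol = 1ξ₁ + 1ξ₂.
Selectivity: 2ξ₁ / (2ξ₂) = 5.02 → ξ₁ = 5.02 ξ₂.
Substitute: (1·5.02 + 1) ξ₂ = 188.7 → ξ₂ = 31.34 mol, ξ₁ = 157.3 mol.
Outlet amounts (n = n₀ + Σ ν·ξ):
  V: 599 − 1(157.3) − 1(31.34) = 410.3
  P: 0 + 2(157.3) = 314.7
  R: 0 + 2(31.34) = 62.69
  U: 0 + 1(31.34) = 31.34
Total out = 819 mol; y_R = 62.69 / 819 = 0.07654.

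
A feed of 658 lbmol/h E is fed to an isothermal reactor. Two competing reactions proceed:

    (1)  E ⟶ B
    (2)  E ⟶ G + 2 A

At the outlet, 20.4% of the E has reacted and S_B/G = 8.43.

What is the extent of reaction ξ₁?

ξ₁ = 120 lbmol/h

Conversion of E: E consumed = 0.204 × 658 = 134.2 lbmol/h = 1ξ₁ + 1ξ₂.
Selectivity: 1ξ₁ / (1ξ₂) = 8.43 → ξ₁ = 8.43 ξ₂.
Substitute: (1·8.43 + 1) ξ₂ = 134.2 → ξ₂ = 14.23 lbmol/h, ξ₁ = 120 lbmol/h.
Outlet amounts (n = n₀ + Σ ν·ξ):
  E: 658 − 1(120) − 1(14.23) = 523.8
  B: 0 + 1(120) = 120
  G: 0 + 1(14.23) = 14.23
  A: 0 + 2(14.23) = 28.47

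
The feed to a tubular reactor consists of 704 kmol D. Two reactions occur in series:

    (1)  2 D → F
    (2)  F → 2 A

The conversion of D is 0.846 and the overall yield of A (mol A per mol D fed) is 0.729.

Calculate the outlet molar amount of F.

Conversion of D: D consumed = 2ξ₁ = 0.846 × 704 → ξ₁ = 297.8 kmol.
Yield of A: 2ξ₂ / 704 = 0.729 → ξ₂ = 256.6 kmol.
Outlet amounts (n = n₀ + Σ ν·ξ):
  D: 704 − 2(297.8) = 108.4
  F: 0 + 1(297.8) − 1(256.6) = 41.18
  A: 0 + 2(256.6) = 513.2

41.2 kmol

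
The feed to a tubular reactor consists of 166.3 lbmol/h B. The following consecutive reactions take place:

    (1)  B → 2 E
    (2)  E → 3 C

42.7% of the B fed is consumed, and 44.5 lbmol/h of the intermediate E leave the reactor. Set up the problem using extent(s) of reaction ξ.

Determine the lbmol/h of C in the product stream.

Conversion of B: B consumed = 1ξ₁ = 0.427 × 166.3 → ξ₁ = 71.01 lbmol/h.
E balance: n_E = 0 + 2ξ₁ − 1ξ₂ = 44.5 → ξ₂ = (2·71.01 − 44.5)/1 = 97.52 lbmol/h.
Outlet amounts (n = n₀ + Σ ν·ξ):
  B: 166.3 − 1(71.01) = 95.29
  E: 0 + 2(71.01) − 1(97.52) = 44.5
  C: 0 + 3(97.52) = 292.6

293 lbmol/h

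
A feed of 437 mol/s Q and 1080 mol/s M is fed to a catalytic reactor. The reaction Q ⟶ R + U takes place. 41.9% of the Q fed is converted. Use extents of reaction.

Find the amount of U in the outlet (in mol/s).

Q reacted = 0.419 × 437 = 183.1 mol/s; ν_Q = −1, so ξ = 183.1/1 = 183.1 mol/s.
Outlet amounts (n = n₀ + ν ξ):
  Q: 437 − 1(183.1) = 253.9
  R: 0 + 1(183.1) = 183.1
  U: 0 + 1(183.1) = 183.1
  M: 1080 (inert)

183 mol/s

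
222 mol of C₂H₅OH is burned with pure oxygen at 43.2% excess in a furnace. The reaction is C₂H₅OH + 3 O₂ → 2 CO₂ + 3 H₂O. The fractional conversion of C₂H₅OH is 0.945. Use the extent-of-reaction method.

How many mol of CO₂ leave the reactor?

420 mol

Stoichiometric O₂ = 3 × 222 = 666 mol; O₂ fed = 666 × 1.432 = 953.7 mol.
Fuel reacted = 0.945 × 222 → ξ = 209.8 mol.
Outlet (n = n₀ + ν ξ):
  C₂H₅OH: 222 − 1(209.8) = 12.21
  O₂: 953.7 − 3(209.8) = 324.3
  CO₂: 0 + 2(209.8) = 419.6
  H₂O: 0 + 3(209.8) = 629.4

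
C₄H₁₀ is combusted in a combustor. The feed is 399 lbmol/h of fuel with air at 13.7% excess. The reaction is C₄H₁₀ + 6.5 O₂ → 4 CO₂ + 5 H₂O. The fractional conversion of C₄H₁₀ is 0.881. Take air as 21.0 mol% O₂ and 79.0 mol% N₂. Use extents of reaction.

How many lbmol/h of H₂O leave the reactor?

Stoichiometric O₂ = 6.5 × 399 = 2594 lbmol/h; O₂ fed = 2594 × 1.137 = 2949 lbmol/h.
N₂ fed = 2949 × 79/21 = 11090 lbmol/h.
Fuel reacted = 0.881 × 399 → ξ = 351.5 lbmol/h.
Outlet (n = n₀ + ν ξ):
  C₄H₁₀: 399 − 1(351.5) = 47.48
  O₂: 2949 − 6.5(351.5) = 663.9
  N₂: 11090 (inert)
  CO₂: 0 + 4(351.5) = 1406
  H₂O: 0 + 5(351.5) = 1758

1760 lbmol/h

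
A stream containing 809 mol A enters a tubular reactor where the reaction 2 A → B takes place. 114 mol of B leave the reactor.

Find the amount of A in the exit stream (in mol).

For B: n = n₀ + 1ξ → 114 = 0 + 1ξ, giving ξ = 114 mol.
Outlet amounts (n = n₀ + ν ξ):
  A: 809 − 2(114) = 581
  B: 0 + 1(114) = 114

581 mol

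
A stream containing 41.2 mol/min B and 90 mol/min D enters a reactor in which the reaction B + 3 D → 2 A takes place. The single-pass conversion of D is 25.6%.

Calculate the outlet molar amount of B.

D reacted = 0.256 × 90 = 23.04 mol/min; ν_D = −3, so ξ = 23.04/3 = 7.68 mol/min.
Outlet amounts (n = n₀ + ν ξ):
  B: 41.2 − 1(7.68) = 33.52
  D: 90 − 3(7.68) = 66.96
  A: 0 + 2(7.68) = 15.36

33.5 mol/min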